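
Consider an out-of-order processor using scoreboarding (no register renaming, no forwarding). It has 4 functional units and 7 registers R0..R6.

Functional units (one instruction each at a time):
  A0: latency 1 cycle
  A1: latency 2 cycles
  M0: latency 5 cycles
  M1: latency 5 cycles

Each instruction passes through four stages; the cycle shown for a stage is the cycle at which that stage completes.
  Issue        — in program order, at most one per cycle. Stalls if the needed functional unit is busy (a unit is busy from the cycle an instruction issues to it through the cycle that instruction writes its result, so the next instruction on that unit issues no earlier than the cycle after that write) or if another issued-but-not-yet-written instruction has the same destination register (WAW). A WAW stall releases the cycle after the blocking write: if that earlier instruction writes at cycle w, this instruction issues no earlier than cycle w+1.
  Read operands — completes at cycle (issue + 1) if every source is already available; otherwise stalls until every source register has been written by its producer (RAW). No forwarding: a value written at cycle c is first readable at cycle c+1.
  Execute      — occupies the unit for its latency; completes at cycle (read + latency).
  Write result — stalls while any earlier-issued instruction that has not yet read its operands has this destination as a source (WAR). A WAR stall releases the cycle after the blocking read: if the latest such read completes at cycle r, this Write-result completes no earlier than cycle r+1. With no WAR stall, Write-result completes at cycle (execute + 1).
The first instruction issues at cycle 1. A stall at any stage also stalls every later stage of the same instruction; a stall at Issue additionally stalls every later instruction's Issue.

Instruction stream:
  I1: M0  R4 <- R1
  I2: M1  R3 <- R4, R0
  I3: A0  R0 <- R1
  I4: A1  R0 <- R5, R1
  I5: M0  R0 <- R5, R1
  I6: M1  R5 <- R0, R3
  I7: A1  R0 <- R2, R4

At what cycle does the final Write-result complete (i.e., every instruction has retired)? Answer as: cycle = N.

cycle 1: issue I1 (M0)
cycle 2: I1 read-ops; issue I2 (M1)
cycle 3: issue I3 (A0)
cycle 4: I3 read-ops
cycle 5: I3 finished on A0
cycle 7: I1 finished on M0
cycle 8: I1→R4
cycle 9: I2 read-ops
cycle 10: I3→R0
cycle 11: issue I4 (A1)
cycle 12: I4 read-ops
cycle 14: I2 finished on M1; I4 finished on A1
cycle 15: I2→R3; I4→R0
cycle 16: issue I5 (M0)
cycle 17: I5 read-ops; issue I6 (M1)
cycle 22: I5 finished on M0
cycle 23: I5→R0
cycle 24: I6 read-ops; issue I7 (A1)
cycle 25: I7 read-ops
cycle 27: I7 finished on A1
cycle 28: I7→R0
cycle 29: I6 finished on M1
cycle 30: I6→R5

cycle = 30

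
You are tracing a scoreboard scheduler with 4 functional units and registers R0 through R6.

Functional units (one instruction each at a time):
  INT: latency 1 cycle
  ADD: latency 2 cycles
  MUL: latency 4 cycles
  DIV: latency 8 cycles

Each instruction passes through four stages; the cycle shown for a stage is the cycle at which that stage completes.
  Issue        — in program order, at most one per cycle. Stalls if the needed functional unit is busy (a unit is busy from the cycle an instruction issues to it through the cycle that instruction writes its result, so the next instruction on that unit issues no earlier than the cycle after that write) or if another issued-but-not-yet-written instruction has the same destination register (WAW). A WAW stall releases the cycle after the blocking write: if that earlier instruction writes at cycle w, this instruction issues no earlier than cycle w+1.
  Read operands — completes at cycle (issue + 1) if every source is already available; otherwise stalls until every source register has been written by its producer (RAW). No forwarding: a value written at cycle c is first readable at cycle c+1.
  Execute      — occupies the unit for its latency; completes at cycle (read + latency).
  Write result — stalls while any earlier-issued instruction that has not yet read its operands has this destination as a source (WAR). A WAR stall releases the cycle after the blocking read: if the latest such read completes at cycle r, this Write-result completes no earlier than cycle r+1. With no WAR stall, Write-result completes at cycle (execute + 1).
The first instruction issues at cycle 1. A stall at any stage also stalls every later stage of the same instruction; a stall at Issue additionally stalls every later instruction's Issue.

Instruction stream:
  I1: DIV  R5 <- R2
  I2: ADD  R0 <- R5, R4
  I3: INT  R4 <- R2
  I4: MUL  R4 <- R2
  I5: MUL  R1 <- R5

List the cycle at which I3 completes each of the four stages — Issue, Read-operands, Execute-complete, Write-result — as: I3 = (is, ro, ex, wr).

t=1  I1 dispatched to DIV
t=2  I1 operands ready, I2 dispatched to ADD
t=3  I3 dispatched to INT
t=4  I3 operands ready
t=5  I3 complete
t=10  I1 complete
t=11  R5←I1
t=12  I2 operands ready
t=13  R4←I3
t=14  I2 complete, I4 dispatched to MUL
t=15  R0←I2, I4 operands ready
t=19  I4 complete
t=20  R4←I4
t=21  I5 dispatched to MUL
t=22  I5 operands ready
t=26  I5 complete
t=27  R1←I5

I3 = (3, 4, 5, 13)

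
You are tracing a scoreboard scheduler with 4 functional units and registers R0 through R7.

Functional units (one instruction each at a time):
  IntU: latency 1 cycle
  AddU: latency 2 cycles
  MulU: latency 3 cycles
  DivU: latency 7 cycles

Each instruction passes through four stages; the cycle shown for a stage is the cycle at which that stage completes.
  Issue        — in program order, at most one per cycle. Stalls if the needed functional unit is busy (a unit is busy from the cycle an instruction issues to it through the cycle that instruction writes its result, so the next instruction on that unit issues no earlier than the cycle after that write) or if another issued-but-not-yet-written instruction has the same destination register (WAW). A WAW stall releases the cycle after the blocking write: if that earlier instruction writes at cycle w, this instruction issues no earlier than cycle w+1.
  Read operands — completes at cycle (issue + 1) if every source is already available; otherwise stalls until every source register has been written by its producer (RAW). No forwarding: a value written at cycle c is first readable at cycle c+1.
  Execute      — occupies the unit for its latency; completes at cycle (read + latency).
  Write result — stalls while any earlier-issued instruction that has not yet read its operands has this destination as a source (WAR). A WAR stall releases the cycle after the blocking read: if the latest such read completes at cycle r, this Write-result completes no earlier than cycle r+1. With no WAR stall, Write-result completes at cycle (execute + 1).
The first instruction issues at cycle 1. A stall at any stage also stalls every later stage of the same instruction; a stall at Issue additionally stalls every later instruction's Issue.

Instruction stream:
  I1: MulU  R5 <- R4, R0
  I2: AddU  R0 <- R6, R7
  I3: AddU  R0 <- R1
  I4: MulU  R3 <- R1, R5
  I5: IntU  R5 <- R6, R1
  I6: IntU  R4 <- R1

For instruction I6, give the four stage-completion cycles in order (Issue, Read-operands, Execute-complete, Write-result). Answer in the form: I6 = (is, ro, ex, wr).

I6 = (13, 14, 15, 16)

  I1 | 1 | 2 | 5 | 6
  I2 | 2 | 3 | 5 | 6
  I3 | 7 | 8 | 10 | 11   struct: AddU busy until I2 writes@6
  I4 | 8 | 9 | 12 | 13
  I5 | 9 | 10 | 11 | 12
  I6 | 13 | 14 | 15 | 16   struct: IntU busy until I5 writes@12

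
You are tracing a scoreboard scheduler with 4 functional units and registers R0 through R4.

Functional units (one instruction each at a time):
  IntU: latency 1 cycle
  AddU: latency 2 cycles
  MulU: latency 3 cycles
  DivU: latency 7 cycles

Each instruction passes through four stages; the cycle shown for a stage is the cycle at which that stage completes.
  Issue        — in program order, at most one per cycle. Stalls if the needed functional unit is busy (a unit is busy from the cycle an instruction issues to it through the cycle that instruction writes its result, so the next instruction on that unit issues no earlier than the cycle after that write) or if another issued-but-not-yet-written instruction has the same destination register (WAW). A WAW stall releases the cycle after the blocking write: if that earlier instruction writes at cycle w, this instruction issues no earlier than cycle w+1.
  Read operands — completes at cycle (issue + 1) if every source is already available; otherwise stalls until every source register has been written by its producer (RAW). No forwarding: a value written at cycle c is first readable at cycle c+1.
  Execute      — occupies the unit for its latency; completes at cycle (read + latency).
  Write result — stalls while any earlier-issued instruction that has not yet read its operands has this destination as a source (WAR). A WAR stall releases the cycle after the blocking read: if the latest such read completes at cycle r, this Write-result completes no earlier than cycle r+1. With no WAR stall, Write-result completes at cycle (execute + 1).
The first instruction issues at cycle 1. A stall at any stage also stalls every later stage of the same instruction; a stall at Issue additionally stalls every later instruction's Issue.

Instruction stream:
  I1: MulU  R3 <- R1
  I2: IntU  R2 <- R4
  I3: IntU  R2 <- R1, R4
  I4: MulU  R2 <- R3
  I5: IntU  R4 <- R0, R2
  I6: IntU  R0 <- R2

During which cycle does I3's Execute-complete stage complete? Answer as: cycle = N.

cycle = 8

I1: IS=1 RO=2 EX=5 WR=6
I2: IS=2 RO=3 EX=4 WR=5
I3: IS=6 RO=7 EX=8 WR=9  [struct: IntU busy until I2 writes@5]
I4: IS=10 RO=11 EX=14 WR=15  [WAW R2: wait I3 write@9]
I5: IS=11 RO=16 EX=17 WR=18  [RAW R2: wait I4 write@15]
I6: IS=19 RO=20 EX=21 WR=22  [struct: IntU busy until I5 writes@18]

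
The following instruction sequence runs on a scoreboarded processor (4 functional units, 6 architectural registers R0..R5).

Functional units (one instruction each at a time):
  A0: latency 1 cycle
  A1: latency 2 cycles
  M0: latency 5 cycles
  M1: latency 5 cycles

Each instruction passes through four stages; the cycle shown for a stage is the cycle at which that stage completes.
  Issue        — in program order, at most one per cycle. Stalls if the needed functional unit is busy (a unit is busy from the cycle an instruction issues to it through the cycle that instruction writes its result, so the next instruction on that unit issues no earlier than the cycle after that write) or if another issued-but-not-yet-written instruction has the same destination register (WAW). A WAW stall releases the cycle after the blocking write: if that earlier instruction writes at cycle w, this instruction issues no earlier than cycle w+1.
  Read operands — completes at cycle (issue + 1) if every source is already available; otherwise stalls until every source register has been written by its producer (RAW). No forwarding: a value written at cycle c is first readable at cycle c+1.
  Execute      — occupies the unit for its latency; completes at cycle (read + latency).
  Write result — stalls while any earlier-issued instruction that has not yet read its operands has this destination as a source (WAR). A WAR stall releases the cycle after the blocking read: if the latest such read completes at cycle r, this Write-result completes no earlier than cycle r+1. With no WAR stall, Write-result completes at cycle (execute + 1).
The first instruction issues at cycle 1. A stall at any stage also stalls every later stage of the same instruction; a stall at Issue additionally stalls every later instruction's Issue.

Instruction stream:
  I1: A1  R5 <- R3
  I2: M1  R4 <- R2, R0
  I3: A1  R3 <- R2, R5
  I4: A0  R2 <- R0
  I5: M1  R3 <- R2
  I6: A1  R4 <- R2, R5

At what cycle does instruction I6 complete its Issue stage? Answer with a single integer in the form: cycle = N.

1) issue 1, read 2, done 4, write 5
2) issue 2, read 3, done 8, write 9
3) issue 6, read 7, done 9, write 10  <struct: A1 busy until I1 writes@5>
4) issue 7, read 8, done 9, write 10
5) issue 11, read 12, done 17, write 18  <WAW R3: wait I3 write@10>
6) issue 12, read 13, done 15, write 16

cycle = 12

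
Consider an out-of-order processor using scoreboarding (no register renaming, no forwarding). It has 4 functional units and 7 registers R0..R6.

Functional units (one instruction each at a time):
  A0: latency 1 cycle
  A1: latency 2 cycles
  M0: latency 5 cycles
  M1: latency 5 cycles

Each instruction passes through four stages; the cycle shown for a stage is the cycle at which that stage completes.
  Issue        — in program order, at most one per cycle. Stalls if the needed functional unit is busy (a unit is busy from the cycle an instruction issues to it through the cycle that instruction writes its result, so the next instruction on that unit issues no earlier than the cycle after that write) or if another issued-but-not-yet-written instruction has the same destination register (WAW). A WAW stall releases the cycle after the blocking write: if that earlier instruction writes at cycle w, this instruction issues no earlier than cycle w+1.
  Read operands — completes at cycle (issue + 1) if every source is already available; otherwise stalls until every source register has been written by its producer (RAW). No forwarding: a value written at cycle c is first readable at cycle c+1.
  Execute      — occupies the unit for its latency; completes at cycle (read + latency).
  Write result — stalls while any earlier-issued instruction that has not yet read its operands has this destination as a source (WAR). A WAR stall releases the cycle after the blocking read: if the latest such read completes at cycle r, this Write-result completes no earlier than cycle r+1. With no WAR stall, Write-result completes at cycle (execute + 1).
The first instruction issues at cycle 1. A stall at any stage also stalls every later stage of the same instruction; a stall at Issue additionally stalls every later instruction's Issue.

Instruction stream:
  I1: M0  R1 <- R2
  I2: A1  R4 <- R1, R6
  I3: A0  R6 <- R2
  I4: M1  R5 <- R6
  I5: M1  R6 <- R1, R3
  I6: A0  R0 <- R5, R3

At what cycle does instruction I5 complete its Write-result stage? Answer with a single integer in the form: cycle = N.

cycle = 25

[1] I1→M0
[2] I1 RO · I2→A1
[3] I3→A0
[4] I3 RO · I4→M1
[5] I3 EX
[7] I1 EX
[8] I1 WR R1
[9] I2 RO
[10] I3 WR R6
[11] I2 EX · I4 RO
[12] I2 WR R4
[16] I4 EX
[17] I4 WR R5
[18] I5→M1
[19] I5 RO · I6→A0
[20] I6 RO
[21] I6 EX
[22] I6 WR R0
[24] I5 EX
[25] I5 WR R6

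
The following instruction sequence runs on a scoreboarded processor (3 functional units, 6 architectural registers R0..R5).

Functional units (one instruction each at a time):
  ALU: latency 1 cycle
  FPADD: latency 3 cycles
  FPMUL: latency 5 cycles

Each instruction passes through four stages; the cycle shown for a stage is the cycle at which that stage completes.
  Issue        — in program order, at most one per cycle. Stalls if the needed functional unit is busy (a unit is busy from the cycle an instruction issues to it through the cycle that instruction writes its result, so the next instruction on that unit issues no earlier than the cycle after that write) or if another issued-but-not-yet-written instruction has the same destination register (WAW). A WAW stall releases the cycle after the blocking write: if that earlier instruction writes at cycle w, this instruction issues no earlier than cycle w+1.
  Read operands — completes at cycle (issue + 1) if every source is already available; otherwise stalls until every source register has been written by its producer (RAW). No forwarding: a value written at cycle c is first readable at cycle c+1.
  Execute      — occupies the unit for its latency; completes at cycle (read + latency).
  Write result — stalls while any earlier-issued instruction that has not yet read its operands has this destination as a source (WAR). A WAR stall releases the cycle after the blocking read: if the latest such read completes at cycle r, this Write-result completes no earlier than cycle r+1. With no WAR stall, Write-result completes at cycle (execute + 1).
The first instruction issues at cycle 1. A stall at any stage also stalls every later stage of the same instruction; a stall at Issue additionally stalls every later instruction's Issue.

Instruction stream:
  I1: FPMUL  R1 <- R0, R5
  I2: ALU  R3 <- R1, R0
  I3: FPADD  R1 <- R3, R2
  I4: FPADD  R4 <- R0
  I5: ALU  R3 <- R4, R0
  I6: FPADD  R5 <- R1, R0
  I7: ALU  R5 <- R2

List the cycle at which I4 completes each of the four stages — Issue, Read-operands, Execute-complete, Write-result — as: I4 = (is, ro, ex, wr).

I4 = (17, 18, 21, 22)

[I1] 1/2/7/8
[I2] 2/9/10/11  (RAW R1: wait I1 write@8)
[I3] 9/12/15/16  (WAW R1: wait I1 write@8; RAW R3: wait I2 write@11)
[I4] 17/18/21/22  (struct: FPADD busy until I3 writes@16)
[I5] 18/23/24/25  (RAW R4: wait I4 write@22)
[I6] 23/24/27/28  (struct: FPADD busy until I4 writes@22)
[I7] 29/30/31/32  (WAW R5: wait I6 write@28)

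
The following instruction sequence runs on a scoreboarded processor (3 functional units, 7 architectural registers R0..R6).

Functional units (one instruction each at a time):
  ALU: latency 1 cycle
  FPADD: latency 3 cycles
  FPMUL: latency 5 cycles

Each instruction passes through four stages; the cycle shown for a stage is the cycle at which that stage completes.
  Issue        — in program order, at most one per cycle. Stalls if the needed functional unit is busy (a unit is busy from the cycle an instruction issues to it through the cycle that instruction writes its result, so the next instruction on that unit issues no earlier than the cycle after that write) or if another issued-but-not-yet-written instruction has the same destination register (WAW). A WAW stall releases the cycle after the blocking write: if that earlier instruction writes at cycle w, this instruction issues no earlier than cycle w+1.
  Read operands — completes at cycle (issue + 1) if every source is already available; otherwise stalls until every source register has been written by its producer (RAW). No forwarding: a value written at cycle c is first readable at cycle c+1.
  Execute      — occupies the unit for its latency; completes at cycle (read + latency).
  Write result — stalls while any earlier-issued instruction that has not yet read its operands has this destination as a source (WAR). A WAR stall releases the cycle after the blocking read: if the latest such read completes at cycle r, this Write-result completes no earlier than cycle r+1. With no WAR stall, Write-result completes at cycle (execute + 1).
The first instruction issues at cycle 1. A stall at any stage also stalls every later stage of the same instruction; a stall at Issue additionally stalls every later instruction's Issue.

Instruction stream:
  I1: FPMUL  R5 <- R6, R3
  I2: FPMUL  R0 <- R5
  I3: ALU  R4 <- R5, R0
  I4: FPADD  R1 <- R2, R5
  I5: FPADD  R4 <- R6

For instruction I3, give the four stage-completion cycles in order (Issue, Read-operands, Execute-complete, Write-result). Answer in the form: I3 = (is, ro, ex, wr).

I3 = (10, 17, 18, 19)

I1  is:1  ro:2  ex:7  wr:8
I2  is:9  ro:10  ex:15  wr:16  — struct: FPMUL busy until I1 writes@8
I3  is:10  ro:17  ex:18  wr:19  — RAW R0: wait I2 write@16
I4  is:11  ro:12  ex:15  wr:16
I5  is:20  ro:21  ex:24  wr:25  — WAW R4: wait I3 write@19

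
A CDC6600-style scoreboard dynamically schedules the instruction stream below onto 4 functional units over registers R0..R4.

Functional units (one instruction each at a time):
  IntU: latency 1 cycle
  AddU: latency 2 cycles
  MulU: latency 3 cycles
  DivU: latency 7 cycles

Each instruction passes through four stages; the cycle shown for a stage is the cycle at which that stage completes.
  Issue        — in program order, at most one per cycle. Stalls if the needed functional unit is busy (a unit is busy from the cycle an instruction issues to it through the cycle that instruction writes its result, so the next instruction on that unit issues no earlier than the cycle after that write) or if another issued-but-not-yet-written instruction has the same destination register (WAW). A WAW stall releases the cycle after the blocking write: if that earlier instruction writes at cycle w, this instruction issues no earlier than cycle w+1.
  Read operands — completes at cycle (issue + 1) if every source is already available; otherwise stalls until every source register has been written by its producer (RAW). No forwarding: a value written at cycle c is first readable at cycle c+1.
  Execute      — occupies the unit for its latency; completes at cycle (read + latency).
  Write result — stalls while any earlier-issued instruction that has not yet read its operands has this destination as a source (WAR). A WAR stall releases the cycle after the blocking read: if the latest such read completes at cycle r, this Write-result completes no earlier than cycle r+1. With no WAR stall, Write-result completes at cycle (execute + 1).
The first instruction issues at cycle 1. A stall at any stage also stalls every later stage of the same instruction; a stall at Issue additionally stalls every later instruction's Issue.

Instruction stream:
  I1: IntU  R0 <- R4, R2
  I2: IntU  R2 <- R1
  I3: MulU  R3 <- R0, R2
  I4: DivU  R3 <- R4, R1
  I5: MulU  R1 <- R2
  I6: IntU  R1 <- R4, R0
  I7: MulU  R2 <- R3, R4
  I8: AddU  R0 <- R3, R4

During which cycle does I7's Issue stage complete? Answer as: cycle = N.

I1: IS=1 RO=2 EX=3 WR=4
I2: IS=5 RO=6 EX=7 WR=8  [struct: IntU busy until I1 writes@4]
I3: IS=6 RO=9 EX=12 WR=13  [RAW R2: wait I2 write@8]
I4: IS=14 RO=15 EX=22 WR=23  [WAW R3: wait I3 write@13]
I5: IS=15 RO=16 EX=19 WR=20
I6: IS=21 RO=22 EX=23 WR=24  [WAW R1: wait I5 write@20]
I7: IS=22 RO=24 EX=27 WR=28  [RAW R3: wait I4 write@23]
I8: IS=23 RO=24 EX=26 WR=27

cycle = 22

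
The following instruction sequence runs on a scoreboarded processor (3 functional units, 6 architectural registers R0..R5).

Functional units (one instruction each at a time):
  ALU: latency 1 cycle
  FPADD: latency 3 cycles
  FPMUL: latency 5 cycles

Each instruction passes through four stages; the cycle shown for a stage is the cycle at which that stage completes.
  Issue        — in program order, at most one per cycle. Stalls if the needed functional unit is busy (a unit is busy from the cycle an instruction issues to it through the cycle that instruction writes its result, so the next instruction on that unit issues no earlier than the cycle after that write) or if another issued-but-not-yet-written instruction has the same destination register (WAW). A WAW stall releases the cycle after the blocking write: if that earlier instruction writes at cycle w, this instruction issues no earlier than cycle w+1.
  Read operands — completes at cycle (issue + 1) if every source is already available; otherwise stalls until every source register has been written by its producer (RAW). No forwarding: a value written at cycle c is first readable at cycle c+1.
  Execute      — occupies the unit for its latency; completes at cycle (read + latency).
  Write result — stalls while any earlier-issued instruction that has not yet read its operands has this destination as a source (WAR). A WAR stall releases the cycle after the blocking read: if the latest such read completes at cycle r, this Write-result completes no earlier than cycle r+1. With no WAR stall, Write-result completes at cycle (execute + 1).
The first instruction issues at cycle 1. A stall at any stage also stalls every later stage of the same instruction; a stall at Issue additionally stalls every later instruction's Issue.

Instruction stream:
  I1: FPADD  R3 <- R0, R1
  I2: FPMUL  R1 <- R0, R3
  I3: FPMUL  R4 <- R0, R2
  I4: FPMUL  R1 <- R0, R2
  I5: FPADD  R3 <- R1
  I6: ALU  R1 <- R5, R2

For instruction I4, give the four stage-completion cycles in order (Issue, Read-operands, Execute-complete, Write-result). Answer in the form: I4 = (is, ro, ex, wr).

[1] I1 issues→FPADD
[2] I1 reads · I2 issues→FPMUL
[5] I1 exec-done
[6] I1 writes R3
[7] I2 reads
[12] I2 exec-done
[13] I2 writes R1
[14] I3 issues→FPMUL
[15] I3 reads
[20] I3 exec-done
[21] I3 writes R4
[22] I4 issues→FPMUL
[23] I4 reads · I5 issues→FPADD
[28] I4 exec-done
[29] I4 writes R1
[30] I5 reads · I6 issues→ALU
[31] I6 reads
[32] I6 exec-done
[33] I5 exec-done · I6 writes R1
[34] I5 writes R3

I4 = (22, 23, 28, 29)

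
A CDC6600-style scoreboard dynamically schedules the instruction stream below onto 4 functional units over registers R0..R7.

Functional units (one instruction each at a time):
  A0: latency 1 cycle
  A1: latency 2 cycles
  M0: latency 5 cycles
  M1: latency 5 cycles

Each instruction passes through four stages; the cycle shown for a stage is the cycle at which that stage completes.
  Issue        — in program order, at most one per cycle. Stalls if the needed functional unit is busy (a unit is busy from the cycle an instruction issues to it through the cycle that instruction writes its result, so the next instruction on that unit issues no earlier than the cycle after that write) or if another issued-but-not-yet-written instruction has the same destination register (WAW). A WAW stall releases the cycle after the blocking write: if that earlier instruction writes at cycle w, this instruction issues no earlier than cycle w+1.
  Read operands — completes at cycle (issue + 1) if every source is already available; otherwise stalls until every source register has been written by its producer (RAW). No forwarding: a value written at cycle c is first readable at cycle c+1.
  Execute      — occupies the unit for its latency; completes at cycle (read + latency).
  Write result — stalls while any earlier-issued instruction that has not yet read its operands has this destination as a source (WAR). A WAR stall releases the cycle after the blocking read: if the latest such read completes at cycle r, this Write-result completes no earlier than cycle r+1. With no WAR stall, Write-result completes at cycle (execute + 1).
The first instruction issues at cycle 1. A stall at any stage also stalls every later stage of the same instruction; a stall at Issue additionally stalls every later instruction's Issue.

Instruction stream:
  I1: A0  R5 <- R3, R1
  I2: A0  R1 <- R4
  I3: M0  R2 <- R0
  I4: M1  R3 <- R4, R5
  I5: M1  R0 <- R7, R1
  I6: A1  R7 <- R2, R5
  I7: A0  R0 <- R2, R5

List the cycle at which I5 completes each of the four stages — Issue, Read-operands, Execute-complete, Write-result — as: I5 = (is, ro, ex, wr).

[1] I1 dispatched to A0
[2] I1 operands ready
[3] I1 complete
[4] R5←I1
[5] I2 dispatched to A0
[6] I2 operands ready | I3 dispatched to M0
[7] I2 complete | I3 operands ready | I4 dispatched to M1
[8] R1←I2 | I4 operands ready
[12] I3 complete
[13] R2←I3 | I4 complete
[14] R3←I4
[15] I5 dispatched to M1
[16] I5 operands ready | I6 dispatched to A1
[17] I6 operands ready
[19] I6 complete
[20] R7←I6
[21] I5 complete
[22] R0←I5
[23] I7 dispatched to A0
[24] I7 operands ready
[25] I7 complete
[26] R0←I7

I5 = (15, 16, 21, 22)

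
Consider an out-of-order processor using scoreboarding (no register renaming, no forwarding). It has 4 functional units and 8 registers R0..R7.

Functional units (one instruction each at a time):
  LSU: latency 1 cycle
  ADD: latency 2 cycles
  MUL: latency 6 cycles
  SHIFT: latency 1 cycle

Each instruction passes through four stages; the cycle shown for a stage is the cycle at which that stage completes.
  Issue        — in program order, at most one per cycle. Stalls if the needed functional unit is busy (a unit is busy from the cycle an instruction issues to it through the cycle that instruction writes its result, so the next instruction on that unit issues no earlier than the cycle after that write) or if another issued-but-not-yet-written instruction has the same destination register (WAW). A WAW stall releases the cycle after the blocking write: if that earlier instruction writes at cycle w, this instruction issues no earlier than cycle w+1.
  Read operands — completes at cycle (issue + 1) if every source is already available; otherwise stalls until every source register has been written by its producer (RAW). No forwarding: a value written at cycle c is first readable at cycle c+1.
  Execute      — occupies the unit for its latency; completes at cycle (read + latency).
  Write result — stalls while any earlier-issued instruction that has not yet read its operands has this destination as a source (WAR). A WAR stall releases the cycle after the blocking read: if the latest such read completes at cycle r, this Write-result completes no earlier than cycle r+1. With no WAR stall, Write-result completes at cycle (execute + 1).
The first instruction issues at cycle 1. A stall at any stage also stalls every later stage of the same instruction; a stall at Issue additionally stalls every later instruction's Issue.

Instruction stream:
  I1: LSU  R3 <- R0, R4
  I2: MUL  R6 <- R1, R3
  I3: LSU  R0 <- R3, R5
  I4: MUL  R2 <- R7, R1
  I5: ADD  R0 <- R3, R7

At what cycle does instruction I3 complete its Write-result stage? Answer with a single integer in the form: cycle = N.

cycle = 8

  I1 | 1 | 2 | 3 | 4
  I2 | 2 | 5 | 11 | 12   RAW R3: wait I1 write@4
  I3 | 5 | 6 | 7 | 8   struct: LSU busy until I1 writes@4
  I4 | 13 | 14 | 20 | 21   struct: MUL busy until I2 writes@12
  I5 | 14 | 15 | 17 | 18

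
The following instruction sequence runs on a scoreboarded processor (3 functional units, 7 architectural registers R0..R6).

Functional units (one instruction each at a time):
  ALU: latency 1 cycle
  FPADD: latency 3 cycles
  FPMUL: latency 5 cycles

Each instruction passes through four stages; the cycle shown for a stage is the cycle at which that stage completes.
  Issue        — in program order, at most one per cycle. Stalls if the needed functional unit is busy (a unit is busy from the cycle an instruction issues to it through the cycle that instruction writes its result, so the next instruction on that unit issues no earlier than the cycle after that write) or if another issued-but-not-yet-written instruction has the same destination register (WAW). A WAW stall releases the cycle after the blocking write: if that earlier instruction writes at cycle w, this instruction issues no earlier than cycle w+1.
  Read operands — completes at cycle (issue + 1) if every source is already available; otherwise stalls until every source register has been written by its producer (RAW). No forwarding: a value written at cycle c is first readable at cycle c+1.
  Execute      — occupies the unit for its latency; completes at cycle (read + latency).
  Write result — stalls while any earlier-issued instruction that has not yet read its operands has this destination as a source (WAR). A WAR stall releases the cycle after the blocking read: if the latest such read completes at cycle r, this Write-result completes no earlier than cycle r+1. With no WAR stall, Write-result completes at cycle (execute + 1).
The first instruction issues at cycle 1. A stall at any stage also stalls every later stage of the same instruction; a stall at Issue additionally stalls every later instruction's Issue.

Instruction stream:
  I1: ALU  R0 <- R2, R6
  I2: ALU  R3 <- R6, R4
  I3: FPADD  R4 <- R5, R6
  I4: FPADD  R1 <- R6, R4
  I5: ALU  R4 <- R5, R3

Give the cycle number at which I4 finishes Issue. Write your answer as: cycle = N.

I1  is:1  ro:2  ex:3  wr:4
I2  is:5  ro:6  ex:7  wr:8  — struct: ALU busy until I1 writes@4
I3  is:6  ro:7  ex:10  wr:11
I4  is:12  ro:13  ex:16  wr:17  — struct: FPADD busy until I3 writes@11
I5  is:13  ro:14  ex:15  wr:16

cycle = 12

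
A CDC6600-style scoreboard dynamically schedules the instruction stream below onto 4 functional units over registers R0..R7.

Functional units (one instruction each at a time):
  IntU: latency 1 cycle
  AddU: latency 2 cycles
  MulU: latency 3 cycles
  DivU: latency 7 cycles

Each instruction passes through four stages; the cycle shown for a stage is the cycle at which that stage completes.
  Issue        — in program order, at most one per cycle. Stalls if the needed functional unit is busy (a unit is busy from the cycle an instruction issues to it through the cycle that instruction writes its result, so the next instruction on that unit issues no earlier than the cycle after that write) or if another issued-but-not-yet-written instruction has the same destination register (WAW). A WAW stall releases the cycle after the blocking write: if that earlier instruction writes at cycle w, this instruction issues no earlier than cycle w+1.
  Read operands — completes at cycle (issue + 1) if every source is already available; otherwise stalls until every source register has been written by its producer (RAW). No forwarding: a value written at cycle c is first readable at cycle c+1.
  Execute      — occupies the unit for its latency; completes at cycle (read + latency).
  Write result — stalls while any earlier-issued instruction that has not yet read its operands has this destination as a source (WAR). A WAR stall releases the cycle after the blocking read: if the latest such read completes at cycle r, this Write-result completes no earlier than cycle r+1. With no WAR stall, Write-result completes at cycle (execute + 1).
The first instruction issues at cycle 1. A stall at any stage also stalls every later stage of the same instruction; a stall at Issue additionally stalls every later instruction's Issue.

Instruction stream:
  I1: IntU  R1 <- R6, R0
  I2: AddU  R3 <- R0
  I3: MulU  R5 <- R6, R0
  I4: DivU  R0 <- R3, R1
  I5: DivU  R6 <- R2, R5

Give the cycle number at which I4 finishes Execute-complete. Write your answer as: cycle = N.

cycle = 14

[1] issue I1 (IntU)
[2] I1 read-ops; issue I2 (AddU)
[3] I1 finished on IntU; I2 read-ops; issue I3 (MulU)
[4] I1→R1; I3 read-ops; issue I4 (DivU)
[5] I2 finished on AddU
[6] I2→R3
[7] I3 finished on MulU; I4 read-ops
[8] I3→R5
[14] I4 finished on DivU
[15] I4→R0
[16] issue I5 (DivU)
[17] I5 read-ops
[24] I5 finished on DivU
[25] I5→R6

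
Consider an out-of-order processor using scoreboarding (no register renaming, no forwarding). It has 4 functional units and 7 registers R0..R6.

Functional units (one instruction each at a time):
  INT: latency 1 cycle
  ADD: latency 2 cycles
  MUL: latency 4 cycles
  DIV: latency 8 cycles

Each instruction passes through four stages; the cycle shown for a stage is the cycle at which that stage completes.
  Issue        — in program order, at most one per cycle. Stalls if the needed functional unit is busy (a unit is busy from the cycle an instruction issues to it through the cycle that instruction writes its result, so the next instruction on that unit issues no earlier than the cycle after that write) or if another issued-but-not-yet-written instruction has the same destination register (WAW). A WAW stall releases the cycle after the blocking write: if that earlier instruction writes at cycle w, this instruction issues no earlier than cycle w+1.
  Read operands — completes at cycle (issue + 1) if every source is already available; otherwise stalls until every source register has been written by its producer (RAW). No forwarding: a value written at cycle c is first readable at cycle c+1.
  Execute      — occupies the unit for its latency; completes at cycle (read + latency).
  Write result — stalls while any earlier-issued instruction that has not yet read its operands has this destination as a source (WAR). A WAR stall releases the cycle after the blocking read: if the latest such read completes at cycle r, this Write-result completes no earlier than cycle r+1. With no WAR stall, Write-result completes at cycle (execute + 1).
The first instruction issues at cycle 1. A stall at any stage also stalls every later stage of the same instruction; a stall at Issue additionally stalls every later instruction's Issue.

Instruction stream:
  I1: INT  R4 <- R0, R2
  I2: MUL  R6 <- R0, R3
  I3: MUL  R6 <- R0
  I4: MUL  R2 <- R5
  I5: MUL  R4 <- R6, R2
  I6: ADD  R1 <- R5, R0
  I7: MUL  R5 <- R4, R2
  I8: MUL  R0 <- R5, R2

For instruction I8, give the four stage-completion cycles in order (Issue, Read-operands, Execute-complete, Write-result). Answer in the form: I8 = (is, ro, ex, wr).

I8 = (37, 38, 42, 43)

[1] I1→INT
[2] I1 RO | I2→MUL
[3] I1 EX | I2 RO
[4] I1 WR R4
[7] I2 EX
[8] I2 WR R6
[9] I3→MUL
[10] I3 RO
[14] I3 EX
[15] I3 WR R6
[16] I4→MUL
[17] I4 RO
[21] I4 EX
[22] I4 WR R2
[23] I5→MUL
[24] I5 RO | I6→ADD
[25] I6 RO
[27] I6 EX
[28] I5 EX | I6 WR R1
[29] I5 WR R4
[30] I7→MUL
[31] I7 RO
[35] I7 EX
[36] I7 WR R5
[37] I8→MUL
[38] I8 RO
[42] I8 EX
[43] I8 WR R0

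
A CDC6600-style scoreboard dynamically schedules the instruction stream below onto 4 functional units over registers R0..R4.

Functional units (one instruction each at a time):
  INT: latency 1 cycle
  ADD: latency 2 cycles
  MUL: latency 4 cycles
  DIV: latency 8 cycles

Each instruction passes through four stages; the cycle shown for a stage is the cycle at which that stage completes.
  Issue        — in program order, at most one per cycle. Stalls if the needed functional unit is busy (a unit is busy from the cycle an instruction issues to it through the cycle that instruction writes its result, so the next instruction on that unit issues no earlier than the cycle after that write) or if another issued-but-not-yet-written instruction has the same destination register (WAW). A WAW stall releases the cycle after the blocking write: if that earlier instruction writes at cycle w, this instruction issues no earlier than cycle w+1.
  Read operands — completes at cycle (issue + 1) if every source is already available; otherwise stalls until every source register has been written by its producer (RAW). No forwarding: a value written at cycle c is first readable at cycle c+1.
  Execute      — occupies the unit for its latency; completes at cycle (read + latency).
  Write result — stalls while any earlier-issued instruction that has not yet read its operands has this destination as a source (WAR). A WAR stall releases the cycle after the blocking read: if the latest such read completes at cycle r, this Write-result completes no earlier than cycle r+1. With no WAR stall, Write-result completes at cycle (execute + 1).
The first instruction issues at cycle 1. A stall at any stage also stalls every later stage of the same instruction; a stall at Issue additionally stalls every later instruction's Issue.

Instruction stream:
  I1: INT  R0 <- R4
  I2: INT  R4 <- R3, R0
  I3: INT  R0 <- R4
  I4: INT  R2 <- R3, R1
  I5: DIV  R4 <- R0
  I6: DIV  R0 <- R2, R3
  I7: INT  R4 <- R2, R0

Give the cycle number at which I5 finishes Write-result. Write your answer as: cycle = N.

cycle 1: I1 dispatched to INT
cycle 2: I1 operands ready
cycle 3: I1 complete
cycle 4: R0←I1
cycle 5: I2 dispatched to INT
cycle 6: I2 operands ready
cycle 7: I2 complete
cycle 8: R4←I2
cycle 9: I3 dispatched to INT
cycle 10: I3 operands ready
cycle 11: I3 complete
cycle 12: R0←I3
cycle 13: I4 dispatched to INT
cycle 14: I4 operands ready | I5 dispatched to DIV
cycle 15: I4 complete | I5 operands ready
cycle 16: R2←I4
cycle 23: I5 complete
cycle 24: R4←I5
cycle 25: I6 dispatched to DIV
cycle 26: I6 operands ready | I7 dispatched to INT
cycle 34: I6 complete
cycle 35: R0←I6
cycle 36: I7 operands ready
cycle 37: I7 complete
cycle 38: R4←I7

cycle = 24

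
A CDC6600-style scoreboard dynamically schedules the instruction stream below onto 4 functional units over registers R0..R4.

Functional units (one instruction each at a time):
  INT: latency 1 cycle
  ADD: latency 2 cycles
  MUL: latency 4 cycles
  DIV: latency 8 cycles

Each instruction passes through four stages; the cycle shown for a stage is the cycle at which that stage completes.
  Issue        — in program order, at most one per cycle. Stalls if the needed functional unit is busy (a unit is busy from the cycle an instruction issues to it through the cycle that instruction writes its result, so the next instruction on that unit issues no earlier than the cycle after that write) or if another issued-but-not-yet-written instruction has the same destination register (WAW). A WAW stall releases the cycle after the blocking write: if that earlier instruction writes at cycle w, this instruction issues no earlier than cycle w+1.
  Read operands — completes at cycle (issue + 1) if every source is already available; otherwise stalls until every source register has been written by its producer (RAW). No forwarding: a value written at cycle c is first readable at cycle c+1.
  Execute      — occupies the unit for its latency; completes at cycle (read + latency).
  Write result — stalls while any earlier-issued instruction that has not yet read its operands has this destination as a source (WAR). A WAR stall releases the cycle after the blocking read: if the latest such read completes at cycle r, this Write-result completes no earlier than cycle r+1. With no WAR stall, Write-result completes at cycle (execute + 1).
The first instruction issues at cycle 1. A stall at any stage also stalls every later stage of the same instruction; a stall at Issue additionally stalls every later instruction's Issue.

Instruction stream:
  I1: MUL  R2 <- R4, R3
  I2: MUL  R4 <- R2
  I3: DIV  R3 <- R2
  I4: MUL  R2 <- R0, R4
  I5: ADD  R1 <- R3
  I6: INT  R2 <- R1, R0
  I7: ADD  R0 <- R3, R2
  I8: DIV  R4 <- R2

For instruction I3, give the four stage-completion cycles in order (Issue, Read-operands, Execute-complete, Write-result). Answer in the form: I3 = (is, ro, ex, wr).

I1  is:1  ro:2  ex:6  wr:7
I2  is:8  ro:9  ex:13  wr:14  — struct: MUL busy until I1 writes@7
I3  is:9  ro:10  ex:18  wr:19
I4  is:15  ro:16  ex:20  wr:21  — struct: MUL busy until I2 writes@14
I5  is:16  ro:20  ex:22  wr:23  — RAW R3: wait I3 write@19
I6  is:22  ro:24  ex:25  wr:26  — WAW R2: wait I4 write@21, RAW R1: wait I5 write@23
I7  is:24  ro:27  ex:29  wr:30  — struct: ADD busy until I5 writes@23, RAW R2: wait I6 write@26
I8  is:25  ro:27  ex:35  wr:36  — RAW R2: wait I6 write@26

I3 = (9, 10, 18, 19)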